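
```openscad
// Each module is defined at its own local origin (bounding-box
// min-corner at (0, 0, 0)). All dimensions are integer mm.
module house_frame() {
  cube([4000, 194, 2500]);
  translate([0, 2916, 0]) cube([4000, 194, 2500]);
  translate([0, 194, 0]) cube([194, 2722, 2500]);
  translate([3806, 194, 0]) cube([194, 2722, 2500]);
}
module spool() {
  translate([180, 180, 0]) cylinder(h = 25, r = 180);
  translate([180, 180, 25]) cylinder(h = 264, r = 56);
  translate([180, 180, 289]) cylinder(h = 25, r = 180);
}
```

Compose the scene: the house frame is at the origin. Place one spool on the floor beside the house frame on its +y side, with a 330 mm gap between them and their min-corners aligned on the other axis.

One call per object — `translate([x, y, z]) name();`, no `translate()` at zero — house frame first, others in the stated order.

house_frame();
translate([0, 3440, 0]) spool();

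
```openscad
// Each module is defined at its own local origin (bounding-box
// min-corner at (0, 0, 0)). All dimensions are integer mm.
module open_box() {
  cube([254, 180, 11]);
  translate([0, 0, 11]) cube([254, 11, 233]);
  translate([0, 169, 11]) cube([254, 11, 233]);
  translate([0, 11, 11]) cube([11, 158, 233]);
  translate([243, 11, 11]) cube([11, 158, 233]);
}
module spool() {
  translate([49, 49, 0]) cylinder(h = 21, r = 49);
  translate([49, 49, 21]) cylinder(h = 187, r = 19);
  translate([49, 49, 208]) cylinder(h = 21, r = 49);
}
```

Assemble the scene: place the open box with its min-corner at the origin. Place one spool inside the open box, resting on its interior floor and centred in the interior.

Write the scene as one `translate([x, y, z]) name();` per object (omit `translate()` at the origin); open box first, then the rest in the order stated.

open_box();
translate([78, 41, 11]) spool();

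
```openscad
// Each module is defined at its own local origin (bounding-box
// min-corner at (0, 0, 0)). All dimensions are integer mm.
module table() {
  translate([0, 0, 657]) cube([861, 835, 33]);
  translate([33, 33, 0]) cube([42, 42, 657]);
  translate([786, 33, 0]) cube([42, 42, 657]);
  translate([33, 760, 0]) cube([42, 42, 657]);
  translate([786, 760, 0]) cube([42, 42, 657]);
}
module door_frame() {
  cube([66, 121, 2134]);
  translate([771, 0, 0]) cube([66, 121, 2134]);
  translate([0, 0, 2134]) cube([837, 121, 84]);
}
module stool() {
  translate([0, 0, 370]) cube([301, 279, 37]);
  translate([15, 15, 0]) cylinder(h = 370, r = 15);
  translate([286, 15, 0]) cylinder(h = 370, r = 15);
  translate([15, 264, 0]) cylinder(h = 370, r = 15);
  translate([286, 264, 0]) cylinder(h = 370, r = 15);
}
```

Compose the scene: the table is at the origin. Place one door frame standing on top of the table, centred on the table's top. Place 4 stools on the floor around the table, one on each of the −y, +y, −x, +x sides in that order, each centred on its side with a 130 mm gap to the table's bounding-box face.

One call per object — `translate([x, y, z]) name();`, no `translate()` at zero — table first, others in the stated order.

table();
translate([12, 357, 690]) door_frame();
translate([280, -409, 0]) stool();
translate([280, 965, 0]) stool();
translate([-431, 278, 0]) stool();
translate([991, 278, 0]) stool();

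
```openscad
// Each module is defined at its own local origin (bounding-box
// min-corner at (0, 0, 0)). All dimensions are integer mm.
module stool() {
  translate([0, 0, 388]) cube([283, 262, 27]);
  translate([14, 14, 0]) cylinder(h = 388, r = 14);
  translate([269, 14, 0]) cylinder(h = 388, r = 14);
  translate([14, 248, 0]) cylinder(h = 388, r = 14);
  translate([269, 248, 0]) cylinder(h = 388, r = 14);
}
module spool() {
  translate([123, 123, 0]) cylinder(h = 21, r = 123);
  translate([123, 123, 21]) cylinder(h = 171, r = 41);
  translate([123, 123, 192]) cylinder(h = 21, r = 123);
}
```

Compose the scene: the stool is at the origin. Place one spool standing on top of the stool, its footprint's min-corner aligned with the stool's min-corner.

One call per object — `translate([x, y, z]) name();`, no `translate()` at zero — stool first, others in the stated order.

stool();
translate([0, 0, 415]) spool();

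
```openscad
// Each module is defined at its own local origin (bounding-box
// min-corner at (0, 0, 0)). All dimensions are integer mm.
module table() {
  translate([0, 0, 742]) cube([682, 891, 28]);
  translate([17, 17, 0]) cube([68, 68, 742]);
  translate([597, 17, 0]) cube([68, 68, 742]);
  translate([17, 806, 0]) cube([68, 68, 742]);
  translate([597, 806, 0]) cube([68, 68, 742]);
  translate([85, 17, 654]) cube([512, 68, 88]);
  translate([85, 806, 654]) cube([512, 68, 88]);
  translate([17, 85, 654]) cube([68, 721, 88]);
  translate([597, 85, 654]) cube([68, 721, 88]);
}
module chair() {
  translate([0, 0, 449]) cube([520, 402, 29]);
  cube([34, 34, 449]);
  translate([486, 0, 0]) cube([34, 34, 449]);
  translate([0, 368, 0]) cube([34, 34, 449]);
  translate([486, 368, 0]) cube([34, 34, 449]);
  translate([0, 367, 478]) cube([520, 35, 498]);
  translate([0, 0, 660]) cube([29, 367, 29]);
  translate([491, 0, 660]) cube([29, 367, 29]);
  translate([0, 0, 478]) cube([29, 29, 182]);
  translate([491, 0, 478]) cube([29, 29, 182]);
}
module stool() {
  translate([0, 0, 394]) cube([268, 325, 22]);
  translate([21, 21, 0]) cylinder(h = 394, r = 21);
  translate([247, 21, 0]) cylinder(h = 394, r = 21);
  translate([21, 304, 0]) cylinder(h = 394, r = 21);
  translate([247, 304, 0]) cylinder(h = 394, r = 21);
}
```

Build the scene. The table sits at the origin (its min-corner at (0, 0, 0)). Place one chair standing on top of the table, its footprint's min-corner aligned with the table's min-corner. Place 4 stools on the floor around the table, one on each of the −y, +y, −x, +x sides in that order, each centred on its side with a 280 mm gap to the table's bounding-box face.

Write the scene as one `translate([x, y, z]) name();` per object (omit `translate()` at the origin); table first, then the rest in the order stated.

table();
translate([0, 0, 770]) chair();
translate([207, -605, 0]) stool();
translate([207, 1171, 0]) stool();
translate([-548, 283, 0]) stool();
translate([962, 283, 0]) stool();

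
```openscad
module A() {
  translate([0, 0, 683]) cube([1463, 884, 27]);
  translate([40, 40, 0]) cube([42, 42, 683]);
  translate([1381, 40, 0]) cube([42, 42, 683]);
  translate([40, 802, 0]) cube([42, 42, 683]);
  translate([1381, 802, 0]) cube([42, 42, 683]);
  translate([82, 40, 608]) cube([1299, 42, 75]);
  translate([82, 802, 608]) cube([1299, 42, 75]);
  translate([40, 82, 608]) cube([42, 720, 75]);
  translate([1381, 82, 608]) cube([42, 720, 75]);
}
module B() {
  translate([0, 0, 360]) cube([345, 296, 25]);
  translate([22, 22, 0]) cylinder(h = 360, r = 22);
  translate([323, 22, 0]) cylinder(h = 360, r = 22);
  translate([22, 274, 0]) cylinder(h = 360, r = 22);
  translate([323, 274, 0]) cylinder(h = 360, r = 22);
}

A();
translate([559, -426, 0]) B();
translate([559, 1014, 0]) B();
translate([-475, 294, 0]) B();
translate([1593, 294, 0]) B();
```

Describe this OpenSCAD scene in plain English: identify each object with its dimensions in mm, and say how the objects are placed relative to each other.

A is a table: top 1463 mm (x) × 884 mm (y), 27 mm thick, upper face at z = 710 mm, on four 42×42 mm square legs, each inset 40 mm from the nearest pair of top edges, running from z = 0 to the bottom of the top. Four apron rails, 42 mm thick and 75 mm tall, run between adjacent legs with their top edges flush with the underside of the top and their outer faces flush with the legs' outer faces.

B is a simple wooden stool: a rectangular seat 345 mm (x) by 296 mm (y), 25 mm thick, top face at z = 385 mm, on four round legs, each 44 mm in diameter. The legs rest on z = 0, each leg's axis is inset half a diameter from the nearest pair of seat edges (so the leg's bounding box is flush with the corner).

Four stools sit around the table at the −y, +y, −x, +x sides.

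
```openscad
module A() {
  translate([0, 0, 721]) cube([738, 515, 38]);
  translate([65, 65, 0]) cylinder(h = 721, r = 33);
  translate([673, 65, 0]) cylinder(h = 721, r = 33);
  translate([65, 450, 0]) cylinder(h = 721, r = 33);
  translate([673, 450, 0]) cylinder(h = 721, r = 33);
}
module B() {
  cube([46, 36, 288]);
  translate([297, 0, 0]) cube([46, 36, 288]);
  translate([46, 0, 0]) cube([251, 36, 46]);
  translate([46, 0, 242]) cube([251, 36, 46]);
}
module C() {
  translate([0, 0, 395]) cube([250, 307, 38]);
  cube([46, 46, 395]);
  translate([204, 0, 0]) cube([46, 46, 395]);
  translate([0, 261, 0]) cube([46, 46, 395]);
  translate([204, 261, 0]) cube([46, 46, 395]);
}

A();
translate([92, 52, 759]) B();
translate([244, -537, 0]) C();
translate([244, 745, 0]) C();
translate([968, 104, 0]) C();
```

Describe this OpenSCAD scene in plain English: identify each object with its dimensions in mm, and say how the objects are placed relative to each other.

A is a rectangular dining table. The top is 738×515×38 mm with its upper surface at z = 759 mm. It stands on four round legs of 66 mm diameter, each leg's bounding box inset 32 mm from the nearest pair of top edges, running from the floor to the underside of the top.

B is a rectangular picture frame lying in the x–z plane (depth along y). The opening is 251 mm wide (x) by 196 mm tall (z), surrounded by a border 46 mm wide on all four sides. The frame is 36 mm deep and is made of two full-height vertical stiles with two horizontal rails fitted between them.

C is a four-legged stool. The seat is a 250×307×38 mm slab whose top surface is at z = 433 mm; four square legs, each 46×46 mm in cross-section, run from the floor (z = 0) to the underside of the seat, each flush with a corner of the seat.

The picture frame is on top of the table. Three stools sit around the table at the −y, +y, +x sides.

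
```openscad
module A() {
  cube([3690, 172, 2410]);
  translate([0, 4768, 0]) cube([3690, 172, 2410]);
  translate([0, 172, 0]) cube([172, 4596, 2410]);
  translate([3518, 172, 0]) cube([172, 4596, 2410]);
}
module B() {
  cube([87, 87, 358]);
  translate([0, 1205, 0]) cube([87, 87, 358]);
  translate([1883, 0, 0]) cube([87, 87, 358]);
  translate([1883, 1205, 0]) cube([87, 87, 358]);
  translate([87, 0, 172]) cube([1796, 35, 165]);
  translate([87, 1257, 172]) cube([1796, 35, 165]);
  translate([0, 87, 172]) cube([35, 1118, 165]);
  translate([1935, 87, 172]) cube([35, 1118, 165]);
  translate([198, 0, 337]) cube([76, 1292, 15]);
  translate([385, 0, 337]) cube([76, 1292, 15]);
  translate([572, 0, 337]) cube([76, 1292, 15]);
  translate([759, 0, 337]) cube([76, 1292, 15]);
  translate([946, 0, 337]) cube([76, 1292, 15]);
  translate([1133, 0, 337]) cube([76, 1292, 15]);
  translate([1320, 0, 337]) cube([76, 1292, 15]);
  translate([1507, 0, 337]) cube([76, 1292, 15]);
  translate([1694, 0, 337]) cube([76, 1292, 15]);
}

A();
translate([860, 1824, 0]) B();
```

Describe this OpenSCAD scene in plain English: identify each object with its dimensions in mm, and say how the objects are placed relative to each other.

A is the wall frame of a small rectangular building: four walls, each 2410 mm tall and 172 mm thick, enclosing a footprint 3690 mm (x) by 4940 mm (y) outside-to-outside, with no floor or roof. The front and back walls (the −y and +y sides) span the full width; the two side walls fit between them.

B is a bed frame 1970 mm long (x) by 1292 mm wide (y). Four 87×87 mm corner posts, 358 mm tall, at the corners of the footprint. Four rails of 35 mm thickness and 165 mm height run between adjacent posts with their undersides at z = 172 mm, their outer faces flush with the outside of the frame (the two x-running rails run between the posts' inner faces; the two y-running rails run between the posts' inner faces). 9 slats, each 76 mm wide (x) and 15 mm thick, lie across the top of the two x-running rails, running the full 1292 mm width of the frame in y; the slats are evenly spaced along x between the inner faces of the end posts with equal gaps (rounded down to the nearest mm) at the −x end and between each pair — any rounding remainder accumulates at the +x end.

The bed frame sits inside the house frame, centred.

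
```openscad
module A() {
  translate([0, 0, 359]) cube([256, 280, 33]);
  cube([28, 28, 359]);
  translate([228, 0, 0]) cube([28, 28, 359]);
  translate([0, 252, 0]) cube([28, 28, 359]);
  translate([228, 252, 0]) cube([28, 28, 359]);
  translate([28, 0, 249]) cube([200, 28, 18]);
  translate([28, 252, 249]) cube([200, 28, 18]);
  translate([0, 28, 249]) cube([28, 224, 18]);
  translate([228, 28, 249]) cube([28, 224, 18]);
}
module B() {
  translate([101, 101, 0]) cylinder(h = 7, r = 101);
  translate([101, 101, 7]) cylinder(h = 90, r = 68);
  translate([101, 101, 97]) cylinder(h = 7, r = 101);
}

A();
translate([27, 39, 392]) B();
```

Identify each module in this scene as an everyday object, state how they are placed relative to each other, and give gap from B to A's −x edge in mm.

A is a stool. B is a spool. The spool is on top of the stool, centred. The gap from the spool to the stool's −x edge is 27 mm.

The spool's min-x is at 27; the stool's min-x is 0; gap = 27 mm.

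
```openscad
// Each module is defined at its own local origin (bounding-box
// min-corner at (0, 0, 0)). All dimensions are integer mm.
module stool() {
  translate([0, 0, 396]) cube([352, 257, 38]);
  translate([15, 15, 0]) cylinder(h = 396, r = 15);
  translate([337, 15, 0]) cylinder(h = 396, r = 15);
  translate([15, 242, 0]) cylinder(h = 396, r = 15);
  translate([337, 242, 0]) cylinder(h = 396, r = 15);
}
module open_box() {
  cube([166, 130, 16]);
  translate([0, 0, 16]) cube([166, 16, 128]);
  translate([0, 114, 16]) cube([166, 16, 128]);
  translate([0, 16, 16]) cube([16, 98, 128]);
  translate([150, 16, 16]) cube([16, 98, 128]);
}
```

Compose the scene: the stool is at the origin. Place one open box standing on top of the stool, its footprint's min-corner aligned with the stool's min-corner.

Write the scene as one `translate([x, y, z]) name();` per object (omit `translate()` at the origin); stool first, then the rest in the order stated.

stool();
translate([0, 0, 434]) open_box();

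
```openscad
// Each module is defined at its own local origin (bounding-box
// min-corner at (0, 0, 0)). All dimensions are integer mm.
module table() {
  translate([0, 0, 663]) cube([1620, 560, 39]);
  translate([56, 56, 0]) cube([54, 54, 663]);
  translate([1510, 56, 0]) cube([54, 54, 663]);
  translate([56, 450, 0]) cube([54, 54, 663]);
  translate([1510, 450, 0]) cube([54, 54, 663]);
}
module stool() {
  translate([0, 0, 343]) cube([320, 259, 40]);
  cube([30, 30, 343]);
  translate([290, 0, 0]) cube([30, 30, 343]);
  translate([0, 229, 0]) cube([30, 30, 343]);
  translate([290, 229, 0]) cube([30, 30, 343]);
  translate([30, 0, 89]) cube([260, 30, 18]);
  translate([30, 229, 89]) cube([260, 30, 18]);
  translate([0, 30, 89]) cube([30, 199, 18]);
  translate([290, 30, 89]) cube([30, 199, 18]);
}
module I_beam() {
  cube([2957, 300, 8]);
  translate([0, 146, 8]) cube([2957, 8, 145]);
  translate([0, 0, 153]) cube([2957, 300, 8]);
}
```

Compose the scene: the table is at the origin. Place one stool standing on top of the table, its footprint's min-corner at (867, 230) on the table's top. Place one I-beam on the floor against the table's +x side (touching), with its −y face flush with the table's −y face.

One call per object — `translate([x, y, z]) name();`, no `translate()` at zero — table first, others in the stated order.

table();
translate([867, 230, 702]) stool();
translate([1620, 0, 0]) I_beam();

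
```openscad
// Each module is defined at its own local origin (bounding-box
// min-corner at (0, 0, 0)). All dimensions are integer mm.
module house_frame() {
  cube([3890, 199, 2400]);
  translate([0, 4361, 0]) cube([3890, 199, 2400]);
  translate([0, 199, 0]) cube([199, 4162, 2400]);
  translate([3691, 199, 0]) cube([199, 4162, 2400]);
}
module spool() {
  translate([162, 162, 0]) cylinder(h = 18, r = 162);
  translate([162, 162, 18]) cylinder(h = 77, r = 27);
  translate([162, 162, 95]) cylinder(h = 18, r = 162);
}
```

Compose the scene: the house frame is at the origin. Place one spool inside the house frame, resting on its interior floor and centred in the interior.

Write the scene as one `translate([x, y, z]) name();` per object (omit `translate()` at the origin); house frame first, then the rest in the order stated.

house_frame();
translate([1783, 2118, 0]) spool();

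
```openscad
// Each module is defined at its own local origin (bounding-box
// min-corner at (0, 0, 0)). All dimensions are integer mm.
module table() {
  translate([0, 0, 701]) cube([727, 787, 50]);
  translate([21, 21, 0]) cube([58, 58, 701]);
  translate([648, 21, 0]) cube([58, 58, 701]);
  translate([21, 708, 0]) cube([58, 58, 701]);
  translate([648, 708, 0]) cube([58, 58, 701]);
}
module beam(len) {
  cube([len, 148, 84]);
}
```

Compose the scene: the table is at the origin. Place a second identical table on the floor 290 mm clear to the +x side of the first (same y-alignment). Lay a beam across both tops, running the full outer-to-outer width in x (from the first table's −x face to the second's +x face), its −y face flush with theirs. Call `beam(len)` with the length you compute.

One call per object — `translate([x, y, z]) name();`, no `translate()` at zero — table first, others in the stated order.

table();
translate([1017, 0, 0]) table();
translate([0, 0, 751]) beam(1744);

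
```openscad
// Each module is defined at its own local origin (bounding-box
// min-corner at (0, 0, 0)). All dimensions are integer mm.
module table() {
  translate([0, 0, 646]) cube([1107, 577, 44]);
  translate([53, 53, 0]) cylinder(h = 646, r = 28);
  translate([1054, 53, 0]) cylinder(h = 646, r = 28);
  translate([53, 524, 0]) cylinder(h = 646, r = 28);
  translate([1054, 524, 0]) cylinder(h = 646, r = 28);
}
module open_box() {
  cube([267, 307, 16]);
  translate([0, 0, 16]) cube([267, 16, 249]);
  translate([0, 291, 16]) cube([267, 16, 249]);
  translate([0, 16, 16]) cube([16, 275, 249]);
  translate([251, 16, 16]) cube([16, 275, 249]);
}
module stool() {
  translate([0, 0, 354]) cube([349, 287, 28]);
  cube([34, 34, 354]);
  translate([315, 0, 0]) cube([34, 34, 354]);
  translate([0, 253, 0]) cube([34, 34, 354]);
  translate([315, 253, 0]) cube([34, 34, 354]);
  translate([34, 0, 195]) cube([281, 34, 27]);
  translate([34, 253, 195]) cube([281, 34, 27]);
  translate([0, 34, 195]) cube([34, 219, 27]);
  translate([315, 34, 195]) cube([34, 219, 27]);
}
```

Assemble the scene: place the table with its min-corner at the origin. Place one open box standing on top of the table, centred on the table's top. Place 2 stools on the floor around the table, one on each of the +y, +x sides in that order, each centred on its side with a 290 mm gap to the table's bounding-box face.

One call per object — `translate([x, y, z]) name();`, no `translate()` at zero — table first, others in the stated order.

table();
translate([420, 135, 690]) open_box();
translate([379, 867, 0]) stool();
translate([1397, 145, 0]) stool();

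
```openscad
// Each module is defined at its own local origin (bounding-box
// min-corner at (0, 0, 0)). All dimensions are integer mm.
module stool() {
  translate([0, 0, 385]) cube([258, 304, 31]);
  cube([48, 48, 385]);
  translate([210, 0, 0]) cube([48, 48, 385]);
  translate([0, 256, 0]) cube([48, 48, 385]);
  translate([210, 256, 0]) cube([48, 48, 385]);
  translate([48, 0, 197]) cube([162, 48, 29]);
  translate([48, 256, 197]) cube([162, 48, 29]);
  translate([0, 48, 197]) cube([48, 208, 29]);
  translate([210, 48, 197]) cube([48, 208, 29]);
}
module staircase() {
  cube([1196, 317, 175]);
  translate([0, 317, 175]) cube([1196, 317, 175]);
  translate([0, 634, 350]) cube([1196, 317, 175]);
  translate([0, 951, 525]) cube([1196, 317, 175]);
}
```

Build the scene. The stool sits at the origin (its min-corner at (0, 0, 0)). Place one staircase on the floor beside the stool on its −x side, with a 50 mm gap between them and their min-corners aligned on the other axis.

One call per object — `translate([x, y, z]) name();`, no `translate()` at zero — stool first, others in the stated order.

stool();
translate([-1246, 0, 0]) staircase();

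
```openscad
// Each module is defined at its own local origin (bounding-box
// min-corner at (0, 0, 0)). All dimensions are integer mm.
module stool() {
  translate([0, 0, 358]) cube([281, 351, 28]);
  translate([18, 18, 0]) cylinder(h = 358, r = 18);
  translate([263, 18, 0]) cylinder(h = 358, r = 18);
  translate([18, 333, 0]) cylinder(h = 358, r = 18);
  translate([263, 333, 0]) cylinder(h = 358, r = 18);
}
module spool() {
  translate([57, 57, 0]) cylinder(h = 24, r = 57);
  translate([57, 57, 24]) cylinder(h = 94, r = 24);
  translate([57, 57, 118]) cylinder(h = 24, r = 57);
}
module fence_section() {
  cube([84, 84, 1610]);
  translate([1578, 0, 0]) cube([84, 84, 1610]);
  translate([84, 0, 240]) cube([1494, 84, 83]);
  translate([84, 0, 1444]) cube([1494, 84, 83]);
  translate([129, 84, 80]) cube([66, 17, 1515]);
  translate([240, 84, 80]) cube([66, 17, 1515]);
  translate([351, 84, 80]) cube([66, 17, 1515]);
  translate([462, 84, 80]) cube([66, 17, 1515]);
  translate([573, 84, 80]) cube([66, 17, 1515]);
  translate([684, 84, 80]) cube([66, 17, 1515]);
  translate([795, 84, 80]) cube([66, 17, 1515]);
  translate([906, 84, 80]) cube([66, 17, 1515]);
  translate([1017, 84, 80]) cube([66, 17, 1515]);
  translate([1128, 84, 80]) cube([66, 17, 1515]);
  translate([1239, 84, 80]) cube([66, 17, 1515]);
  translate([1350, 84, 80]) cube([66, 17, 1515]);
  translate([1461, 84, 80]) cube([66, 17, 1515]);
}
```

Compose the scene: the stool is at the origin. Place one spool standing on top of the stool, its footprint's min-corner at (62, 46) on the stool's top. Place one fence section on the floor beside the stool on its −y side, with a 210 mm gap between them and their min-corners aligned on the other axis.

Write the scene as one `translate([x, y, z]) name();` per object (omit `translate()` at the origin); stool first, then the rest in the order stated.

stool();
translate([62, 46, 386]) spool();
translate([0, -311, 0]) fence_section();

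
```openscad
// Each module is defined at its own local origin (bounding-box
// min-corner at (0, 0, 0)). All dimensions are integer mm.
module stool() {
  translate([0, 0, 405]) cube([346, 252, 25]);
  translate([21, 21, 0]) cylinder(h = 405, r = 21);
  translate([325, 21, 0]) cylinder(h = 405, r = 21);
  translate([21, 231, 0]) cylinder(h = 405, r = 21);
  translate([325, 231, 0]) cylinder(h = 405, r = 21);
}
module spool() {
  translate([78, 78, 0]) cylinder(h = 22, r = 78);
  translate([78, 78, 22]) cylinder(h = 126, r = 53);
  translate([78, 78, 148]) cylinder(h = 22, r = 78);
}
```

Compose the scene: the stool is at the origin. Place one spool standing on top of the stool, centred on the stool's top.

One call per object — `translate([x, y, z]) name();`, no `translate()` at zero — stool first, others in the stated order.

stool();
translate([95, 48, 430]) spool();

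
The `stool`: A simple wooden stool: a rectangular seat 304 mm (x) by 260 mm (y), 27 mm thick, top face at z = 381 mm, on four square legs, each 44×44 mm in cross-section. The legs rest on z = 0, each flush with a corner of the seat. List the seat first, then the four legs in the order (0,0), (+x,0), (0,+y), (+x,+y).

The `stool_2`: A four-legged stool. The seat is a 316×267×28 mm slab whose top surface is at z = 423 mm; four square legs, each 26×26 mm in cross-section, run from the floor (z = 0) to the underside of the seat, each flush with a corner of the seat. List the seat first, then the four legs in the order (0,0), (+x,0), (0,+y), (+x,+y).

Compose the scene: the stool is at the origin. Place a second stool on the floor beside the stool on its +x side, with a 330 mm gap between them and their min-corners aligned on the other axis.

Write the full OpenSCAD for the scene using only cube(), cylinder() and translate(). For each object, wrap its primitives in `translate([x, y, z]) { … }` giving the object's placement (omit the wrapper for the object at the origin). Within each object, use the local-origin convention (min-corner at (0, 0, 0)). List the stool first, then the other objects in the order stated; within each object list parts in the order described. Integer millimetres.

translate([0, 0, 354]) cube([304, 260, 27]);
cube([44, 44, 354]);
translate([260, 0, 0]) cube([44, 44, 354]);
translate([0, 216, 0]) cube([44, 44, 354]);
translate([260, 216, 0]) cube([44, 44, 354]);
translate([634, 0, 0]) {
  translate([0, 0, 395]) cube([316, 267, 28]);
  cube([26, 26, 395]);
  translate([290, 0, 0]) cube([26, 26, 395]);
  translate([0, 241, 0]) cube([26, 26, 395]);
  translate([290, 241, 0]) cube([26, 26, 395]);
}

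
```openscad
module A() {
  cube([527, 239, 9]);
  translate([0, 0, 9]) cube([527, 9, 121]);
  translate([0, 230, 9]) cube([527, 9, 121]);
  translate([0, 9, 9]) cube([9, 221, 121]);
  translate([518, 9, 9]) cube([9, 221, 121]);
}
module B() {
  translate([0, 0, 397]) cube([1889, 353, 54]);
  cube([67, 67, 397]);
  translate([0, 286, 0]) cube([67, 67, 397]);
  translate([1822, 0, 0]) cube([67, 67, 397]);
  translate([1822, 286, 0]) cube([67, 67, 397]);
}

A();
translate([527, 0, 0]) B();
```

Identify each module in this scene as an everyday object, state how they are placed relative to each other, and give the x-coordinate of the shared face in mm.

The open box's +x face and the bench's −x face are both at x = 527 mm.

A is an open box. B is a bench. The bench is against the open box's +x side, with their −y faces flush. The x-coordinate of the shared face is 527 mm.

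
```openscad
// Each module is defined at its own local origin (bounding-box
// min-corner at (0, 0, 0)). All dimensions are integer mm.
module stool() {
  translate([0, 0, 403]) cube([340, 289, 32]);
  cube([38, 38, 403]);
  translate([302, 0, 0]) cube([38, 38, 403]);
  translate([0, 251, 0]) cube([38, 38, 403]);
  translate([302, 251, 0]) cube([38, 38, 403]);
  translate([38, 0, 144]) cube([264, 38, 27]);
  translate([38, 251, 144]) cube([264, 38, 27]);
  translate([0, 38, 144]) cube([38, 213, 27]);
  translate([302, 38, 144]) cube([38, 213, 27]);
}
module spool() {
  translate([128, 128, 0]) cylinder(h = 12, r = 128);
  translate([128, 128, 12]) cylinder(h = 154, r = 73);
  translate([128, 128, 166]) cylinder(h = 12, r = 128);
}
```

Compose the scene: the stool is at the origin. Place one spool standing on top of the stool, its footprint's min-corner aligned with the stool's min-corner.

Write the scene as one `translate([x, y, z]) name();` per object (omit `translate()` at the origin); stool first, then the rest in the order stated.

stool();
translate([0, 0, 435]) spool();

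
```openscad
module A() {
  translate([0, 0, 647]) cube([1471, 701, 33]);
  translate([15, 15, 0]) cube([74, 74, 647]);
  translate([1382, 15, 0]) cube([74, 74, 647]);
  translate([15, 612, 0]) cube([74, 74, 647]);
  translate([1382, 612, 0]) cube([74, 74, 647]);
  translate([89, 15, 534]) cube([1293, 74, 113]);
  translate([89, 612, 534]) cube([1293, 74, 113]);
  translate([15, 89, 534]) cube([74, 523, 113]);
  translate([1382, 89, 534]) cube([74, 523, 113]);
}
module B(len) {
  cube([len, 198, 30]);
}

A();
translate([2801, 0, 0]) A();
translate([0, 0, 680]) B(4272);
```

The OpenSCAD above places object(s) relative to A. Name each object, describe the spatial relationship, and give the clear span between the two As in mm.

Second table starts at x = 2801; first ends at x = 1471; clear span = 2801 − 1471 = 1330 mm.

A is a table. B is a beam. A beam spans the tops of two tables. The clear span between the two tables is 1330 mm.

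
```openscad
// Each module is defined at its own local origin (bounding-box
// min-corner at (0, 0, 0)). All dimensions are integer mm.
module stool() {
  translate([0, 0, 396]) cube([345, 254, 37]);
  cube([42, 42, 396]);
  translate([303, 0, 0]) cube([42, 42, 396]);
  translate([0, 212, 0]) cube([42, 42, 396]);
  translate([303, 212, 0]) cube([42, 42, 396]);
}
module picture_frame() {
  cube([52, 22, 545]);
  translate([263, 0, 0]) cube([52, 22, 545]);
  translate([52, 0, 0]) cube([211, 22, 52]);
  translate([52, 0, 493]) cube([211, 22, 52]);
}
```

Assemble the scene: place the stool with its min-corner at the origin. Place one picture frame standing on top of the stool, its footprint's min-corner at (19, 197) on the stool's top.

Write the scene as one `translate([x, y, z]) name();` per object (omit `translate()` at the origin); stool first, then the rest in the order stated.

stool();
translate([19, 197, 433]) picture_frame();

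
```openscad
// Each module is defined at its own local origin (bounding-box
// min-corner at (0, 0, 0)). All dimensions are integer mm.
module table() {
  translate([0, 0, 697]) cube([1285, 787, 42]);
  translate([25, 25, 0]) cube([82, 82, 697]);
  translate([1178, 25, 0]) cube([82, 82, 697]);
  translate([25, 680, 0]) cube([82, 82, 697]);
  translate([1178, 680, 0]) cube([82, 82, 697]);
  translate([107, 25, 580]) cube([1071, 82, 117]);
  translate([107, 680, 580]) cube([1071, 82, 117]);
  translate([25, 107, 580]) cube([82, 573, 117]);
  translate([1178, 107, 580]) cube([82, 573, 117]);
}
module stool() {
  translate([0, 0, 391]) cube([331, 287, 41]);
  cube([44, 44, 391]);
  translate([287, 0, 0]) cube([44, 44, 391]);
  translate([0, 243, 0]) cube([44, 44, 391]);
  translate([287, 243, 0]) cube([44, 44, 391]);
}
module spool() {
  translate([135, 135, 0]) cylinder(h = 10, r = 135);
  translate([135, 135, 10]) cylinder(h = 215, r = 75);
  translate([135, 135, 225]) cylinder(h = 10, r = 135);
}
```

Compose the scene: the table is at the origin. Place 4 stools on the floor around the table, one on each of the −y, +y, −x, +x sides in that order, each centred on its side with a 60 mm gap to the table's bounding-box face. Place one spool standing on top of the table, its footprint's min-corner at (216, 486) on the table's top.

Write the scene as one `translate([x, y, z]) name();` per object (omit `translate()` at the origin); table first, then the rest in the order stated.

table();
translate([477, -347, 0]) stool();
translate([477, 847, 0]) stool();
translate([-391, 250, 0]) stool();
translate([1345, 250, 0]) stool();
translate([216, 486, 739]) spool();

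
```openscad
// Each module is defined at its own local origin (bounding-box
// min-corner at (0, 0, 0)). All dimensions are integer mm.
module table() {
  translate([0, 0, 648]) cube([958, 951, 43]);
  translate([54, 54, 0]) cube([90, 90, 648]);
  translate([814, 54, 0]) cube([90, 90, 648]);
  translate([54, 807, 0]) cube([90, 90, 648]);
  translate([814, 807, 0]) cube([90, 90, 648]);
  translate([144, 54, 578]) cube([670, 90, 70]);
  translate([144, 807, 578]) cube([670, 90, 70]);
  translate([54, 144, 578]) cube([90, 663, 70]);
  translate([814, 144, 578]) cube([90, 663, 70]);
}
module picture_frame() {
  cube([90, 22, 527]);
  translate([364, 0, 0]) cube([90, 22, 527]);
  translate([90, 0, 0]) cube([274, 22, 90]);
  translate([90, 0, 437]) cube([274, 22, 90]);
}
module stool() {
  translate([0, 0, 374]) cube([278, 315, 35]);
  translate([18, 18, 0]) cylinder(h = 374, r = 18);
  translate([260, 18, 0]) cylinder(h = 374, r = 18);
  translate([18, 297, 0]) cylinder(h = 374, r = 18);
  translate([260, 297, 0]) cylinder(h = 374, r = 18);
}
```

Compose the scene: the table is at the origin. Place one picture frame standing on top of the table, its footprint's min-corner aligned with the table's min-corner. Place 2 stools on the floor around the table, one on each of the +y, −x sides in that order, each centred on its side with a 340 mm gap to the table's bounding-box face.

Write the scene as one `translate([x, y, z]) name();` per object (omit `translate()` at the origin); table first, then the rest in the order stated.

table();
translate([0, 0, 691]) picture_frame();
translate([340, 1291, 0]) stool();
translate([-618, 318, 0]) stool();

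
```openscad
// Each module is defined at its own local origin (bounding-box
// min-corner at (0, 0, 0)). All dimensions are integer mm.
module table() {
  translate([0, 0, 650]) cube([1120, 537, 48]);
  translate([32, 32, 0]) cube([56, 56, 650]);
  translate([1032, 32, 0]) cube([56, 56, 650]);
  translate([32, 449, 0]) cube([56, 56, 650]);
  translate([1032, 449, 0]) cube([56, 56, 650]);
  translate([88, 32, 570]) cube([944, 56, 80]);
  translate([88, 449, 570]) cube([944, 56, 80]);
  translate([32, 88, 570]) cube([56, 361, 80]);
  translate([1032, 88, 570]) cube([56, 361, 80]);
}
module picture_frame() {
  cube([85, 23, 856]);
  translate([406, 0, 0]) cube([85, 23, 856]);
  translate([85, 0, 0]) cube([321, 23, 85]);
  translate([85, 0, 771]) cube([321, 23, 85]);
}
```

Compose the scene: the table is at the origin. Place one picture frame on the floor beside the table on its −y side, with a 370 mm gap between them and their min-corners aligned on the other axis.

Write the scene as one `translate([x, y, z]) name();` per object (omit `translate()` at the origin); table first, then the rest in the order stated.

table();
translate([0, -393, 0]) picture_frame();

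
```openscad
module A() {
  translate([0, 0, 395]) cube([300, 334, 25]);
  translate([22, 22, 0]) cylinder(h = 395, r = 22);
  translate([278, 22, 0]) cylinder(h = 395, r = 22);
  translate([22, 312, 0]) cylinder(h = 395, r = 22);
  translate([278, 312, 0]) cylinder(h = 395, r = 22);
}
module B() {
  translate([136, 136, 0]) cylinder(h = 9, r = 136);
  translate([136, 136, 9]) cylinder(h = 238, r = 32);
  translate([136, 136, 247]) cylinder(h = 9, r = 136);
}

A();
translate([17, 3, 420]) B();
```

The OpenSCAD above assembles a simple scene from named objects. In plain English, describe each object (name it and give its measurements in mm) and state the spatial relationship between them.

A is a four-legged stool. The seat is a 300×334×25 mm slab whose top surface is at z = 420 mm; four round legs, each 44 mm in diameter, run from the floor (z = 0) to the underside of the seat, each leg's axis is inset half a diameter from the nearest pair of seat edges (so the leg's bounding box is flush with the corner).

B is a spool: two coaxial disc flanges of radius 136 mm and thickness 9 mm, joined by a core cylinder of radius 32 mm and height 238 mm. The lower flange rests on z = 0 and the three cylinders share a vertical axis.

The spool is on top of the stool.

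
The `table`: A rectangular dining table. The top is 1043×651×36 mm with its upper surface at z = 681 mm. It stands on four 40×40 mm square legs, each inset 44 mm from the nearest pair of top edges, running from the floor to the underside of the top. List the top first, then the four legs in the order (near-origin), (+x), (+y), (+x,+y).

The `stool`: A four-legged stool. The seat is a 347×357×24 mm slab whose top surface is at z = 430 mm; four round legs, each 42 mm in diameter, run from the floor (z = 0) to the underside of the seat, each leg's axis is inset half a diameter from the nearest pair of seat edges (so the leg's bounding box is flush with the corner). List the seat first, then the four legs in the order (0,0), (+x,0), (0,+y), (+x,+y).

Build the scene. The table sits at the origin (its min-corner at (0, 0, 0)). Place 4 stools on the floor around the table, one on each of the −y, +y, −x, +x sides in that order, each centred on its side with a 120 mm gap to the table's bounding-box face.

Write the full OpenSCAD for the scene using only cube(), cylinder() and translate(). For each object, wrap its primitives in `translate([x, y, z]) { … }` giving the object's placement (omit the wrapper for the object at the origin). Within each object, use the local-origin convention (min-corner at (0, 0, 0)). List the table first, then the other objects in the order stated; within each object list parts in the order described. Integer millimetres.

translate([0, 0, 645]) cube([1043, 651, 36]);
translate([44, 44, 0]) cube([40, 40, 645]);
translate([959, 44, 0]) cube([40, 40, 645]);
translate([44, 567, 0]) cube([40, 40, 645]);
translate([959, 567, 0]) cube([40, 40, 645]);
translate([348, -477, 0]) {
  translate([0, 0, 406]) cube([347, 357, 24]);
  translate([21, 21, 0]) cylinder(h = 406, r = 21);
  translate([326, 21, 0]) cylinder(h = 406, r = 21);
  translate([21, 336, 0]) cylinder(h = 406, r = 21);
  translate([326, 336, 0]) cylinder(h = 406, r = 21);
}
translate([348, 771, 0]) {
  translate([0, 0, 406]) cube([347, 357, 24]);
  translate([21, 21, 0]) cylinder(h = 406, r = 21);
  translate([326, 21, 0]) cylinder(h = 406, r = 21);
  translate([21, 336, 0]) cylinder(h = 406, r = 21);
  translate([326, 336, 0]) cylinder(h = 406, r = 21);
}
translate([-467, 147, 0]) {
  translate([0, 0, 406]) cube([347, 357, 24]);
  translate([21, 21, 0]) cylinder(h = 406, r = 21);
  translate([326, 21, 0]) cylinder(h = 406, r = 21);
  translate([21, 336, 0]) cylinder(h = 406, r = 21);
  translate([326, 336, 0]) cylinder(h = 406, r = 21);
}
translate([1163, 147, 0]) {
  translate([0, 0, 406]) cube([347, 357, 24]);
  translate([21, 21, 0]) cylinder(h = 406, r = 21);
  translate([326, 21, 0]) cylinder(h = 406, r = 21);
  translate([21, 336, 0]) cylinder(h = 406, r = 21);
  translate([326, 336, 0]) cylinder(h = 406, r = 21);
}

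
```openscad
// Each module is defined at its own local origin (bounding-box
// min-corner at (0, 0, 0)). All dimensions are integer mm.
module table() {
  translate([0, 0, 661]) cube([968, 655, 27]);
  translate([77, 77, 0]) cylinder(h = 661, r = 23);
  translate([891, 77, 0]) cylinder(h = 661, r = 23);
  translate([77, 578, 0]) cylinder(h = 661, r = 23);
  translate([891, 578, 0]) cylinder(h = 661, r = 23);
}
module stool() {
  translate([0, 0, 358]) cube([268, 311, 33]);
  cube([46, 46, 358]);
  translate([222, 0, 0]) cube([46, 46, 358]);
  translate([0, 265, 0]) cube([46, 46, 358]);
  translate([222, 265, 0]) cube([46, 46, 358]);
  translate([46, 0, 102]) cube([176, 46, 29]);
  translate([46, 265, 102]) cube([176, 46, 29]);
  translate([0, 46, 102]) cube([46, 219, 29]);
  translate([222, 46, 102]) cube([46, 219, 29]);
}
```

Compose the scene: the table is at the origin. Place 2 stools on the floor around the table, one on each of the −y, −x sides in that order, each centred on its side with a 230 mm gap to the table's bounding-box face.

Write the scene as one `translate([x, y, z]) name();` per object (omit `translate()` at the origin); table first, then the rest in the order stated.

table();
translate([350, -541, 0]) stool();
translate([-498, 172, 0]) stool();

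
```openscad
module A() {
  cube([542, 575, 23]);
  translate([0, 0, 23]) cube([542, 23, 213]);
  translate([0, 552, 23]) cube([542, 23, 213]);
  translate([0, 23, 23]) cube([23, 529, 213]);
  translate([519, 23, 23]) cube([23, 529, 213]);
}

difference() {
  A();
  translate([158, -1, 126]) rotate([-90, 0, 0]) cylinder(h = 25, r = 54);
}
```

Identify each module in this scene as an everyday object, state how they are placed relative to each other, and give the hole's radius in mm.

The subtracted cylinder has r = 54 mm.

A is an open box. The open box has a circular hole through its front wall. The hole's radius is 54 mm.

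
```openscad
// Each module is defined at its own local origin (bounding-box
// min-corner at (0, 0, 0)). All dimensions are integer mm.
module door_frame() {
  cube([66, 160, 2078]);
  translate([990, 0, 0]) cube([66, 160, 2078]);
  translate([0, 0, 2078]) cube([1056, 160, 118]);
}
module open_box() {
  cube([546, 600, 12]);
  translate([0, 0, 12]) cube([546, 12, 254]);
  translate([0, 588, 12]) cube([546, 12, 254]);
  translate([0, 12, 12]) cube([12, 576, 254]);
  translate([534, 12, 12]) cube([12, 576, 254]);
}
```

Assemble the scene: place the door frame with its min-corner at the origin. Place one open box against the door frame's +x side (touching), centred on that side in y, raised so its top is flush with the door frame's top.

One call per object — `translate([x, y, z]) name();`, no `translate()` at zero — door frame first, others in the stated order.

door_frame();
translate([1056, -220, 1930]) open_box();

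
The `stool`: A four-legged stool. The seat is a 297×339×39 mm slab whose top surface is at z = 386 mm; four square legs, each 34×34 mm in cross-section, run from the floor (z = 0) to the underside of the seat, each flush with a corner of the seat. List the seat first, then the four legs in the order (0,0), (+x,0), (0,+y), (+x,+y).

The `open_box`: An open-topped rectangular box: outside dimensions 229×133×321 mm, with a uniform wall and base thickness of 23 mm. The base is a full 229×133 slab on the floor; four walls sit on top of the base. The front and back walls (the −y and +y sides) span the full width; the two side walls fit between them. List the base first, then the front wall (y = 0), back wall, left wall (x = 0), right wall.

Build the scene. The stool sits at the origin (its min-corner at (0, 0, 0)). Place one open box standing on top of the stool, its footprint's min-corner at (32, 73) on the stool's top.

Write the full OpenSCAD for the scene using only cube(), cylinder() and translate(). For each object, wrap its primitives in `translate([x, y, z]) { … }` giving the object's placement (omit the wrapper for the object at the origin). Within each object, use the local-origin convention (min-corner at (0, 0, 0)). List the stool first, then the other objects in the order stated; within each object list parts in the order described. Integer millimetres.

translate([0, 0, 347]) cube([297, 339, 39]);
cube([34, 34, 347]);
translate([263, 0, 0]) cube([34, 34, 347]);
translate([0, 305, 0]) cube([34, 34, 347]);
translate([263, 305, 0]) cube([34, 34, 347]);
translate([32, 73, 386]) {
  cube([229, 133, 23]);
  translate([0, 0, 23]) cube([229, 23, 298]);
  translate([0, 110, 23]) cube([229, 23, 298]);
  translate([0, 23, 23]) cube([23, 87, 298]);
  translate([206, 23, 23]) cube([23, 87, 298]);
}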